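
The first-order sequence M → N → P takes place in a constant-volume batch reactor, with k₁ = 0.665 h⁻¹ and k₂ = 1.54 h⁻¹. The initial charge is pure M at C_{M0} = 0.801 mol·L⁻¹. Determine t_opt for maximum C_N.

0.960 h

Setting dC_N/dt = 0 gives t_opt = ln(k₂/k₁)/(k₂−k₁).
= ln(1.54/0.665)/(1.54−0.665) = ln(2.316)/0.8750 = 0.8398/0.8750 = 0.960 h.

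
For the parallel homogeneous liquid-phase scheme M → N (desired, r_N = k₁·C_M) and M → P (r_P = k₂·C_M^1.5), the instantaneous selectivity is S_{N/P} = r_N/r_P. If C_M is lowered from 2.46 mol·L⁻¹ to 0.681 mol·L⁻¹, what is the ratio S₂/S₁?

1.90

S_{N/P} = (k₁/k₂)·C_M^-0.5, so S₂/S₁ = (C_{M,2}/C_{M,1})^-0.5.
= (0.681/2.46)^(-0.5) = (0.2768)^(-0.5) = 1.90.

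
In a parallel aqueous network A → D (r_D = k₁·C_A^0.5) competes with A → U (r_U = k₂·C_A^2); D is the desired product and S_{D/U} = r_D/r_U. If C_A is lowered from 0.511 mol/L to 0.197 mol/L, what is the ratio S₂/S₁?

S_{D/U} = (k₁/k₂)·C_A^-1.5, so S₂/S₁ = (C_{A,2}/C_{A,1})^-1.5.
= (0.197/0.511)^(-1.5) = (0.3855)^(-1.5) = 4.18.
Selectivity toward D rises as C_A falls — low-concentration operation is favoured.

4.18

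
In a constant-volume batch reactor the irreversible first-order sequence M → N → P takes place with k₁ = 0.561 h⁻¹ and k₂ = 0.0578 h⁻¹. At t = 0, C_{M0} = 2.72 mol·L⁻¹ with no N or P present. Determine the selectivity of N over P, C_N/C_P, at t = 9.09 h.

For first-order series with pure M initially, C_N(t) = k₁C_{M0}/(k₂−k₁)·(e^(−k₁t) − e^(−k₂t)).
e^(−k₁t) = e^(−0.561×9.09) = e^(−5.099) = 0.006100; e^(−k₂t) = e^(−0.5254) = 0.5913.
C_N = 0.561×2.72/(0.0578−0.561) × (0.006100−0.5913) = (-3.032)×(-0.5852) = 1.775 mol·L⁻¹.
C_M = C_{M0}e^(−k₁t) = 0.01659 mol·L⁻¹, so C_P = C_{M0}−C_M−C_N = 0.9288 mol·L⁻¹; C_N/C_P = 1.91.

1.91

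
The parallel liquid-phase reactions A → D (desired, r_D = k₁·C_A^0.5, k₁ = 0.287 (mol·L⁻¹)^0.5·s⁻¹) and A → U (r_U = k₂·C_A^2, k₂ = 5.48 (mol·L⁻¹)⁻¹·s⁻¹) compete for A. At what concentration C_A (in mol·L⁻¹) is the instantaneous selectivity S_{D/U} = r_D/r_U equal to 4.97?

S_{D/U} = (k₁/k₂)·C_A^-1.5 ⇒ C_A = (S·k₂/k₁)^(1/(-1.5)).
= (4.97×5.48/0.287)^(-0.6667) = (94.90)^(-0.6667) = 0.0481 mol·L⁻¹.

0.0481 mol·L⁻¹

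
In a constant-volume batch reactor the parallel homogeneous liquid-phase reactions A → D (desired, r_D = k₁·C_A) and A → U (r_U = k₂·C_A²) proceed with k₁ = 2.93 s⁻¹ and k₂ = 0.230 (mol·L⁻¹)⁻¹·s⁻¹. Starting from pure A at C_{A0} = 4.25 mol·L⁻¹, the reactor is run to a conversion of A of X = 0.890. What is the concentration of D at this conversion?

3.21 mol·L⁻¹

C_A = C_{A0}(1−X) = 0.4675 mol·L⁻¹.
Along a PFR/batch, dC_D/dC_A = −r_D/(r_D+r_U) = −k₁/(k₁+k₂·C_A).
Integrating from C_{A0} to C_A: C_D = (2.93/0.230)·ln[(2.93+0.230·4.25)/(2.93+0.230·0.467)] = 12.74·ln(3.908/3.038) = 3.208 mol·L⁻¹.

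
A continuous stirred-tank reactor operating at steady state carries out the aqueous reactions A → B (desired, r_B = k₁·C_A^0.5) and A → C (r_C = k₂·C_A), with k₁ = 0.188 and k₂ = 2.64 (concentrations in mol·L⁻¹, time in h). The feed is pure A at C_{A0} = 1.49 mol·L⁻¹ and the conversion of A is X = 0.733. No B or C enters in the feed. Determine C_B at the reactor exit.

0.111 mol·L⁻¹

Exit C_A = C_{A0}(1−X) = 1.49×0.267 = 0.3978 mol·L⁻¹.
A CSTR operates uniformly at the exit composition, giving r_B = 0.1186 and r_C = 1.050 (each k·C_A^n at C_A = 0.3978).
Fraction of consumed A going to B: r_B/(r_B+r_C) = 0.1014.
C_B = 0.1014·C_{A0}·X = 0.1014×1.49×0.733 = 0.111 mol·L⁻¹.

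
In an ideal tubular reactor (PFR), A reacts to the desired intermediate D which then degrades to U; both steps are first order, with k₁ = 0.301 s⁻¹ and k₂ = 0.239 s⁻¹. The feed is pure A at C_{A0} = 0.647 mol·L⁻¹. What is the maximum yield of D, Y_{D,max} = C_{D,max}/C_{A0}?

0.411

For a first-order series the maximum intermediate yield is C_{D,max}/C_{A0} = (k₁/k₂)^[k₂/(k₂−k₁)].
= (0.301/0.239)^(0.239/(0.239−0.301)) = (1.259)^(-3.855) = 0.4110.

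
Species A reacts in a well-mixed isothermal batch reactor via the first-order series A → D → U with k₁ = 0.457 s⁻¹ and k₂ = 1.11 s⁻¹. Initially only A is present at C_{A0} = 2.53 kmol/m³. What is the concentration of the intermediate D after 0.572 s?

0.425 kmol/m³

Solving the coupled first-order balances gives C_D(t) = [k₁/(k₂−k₁)]·C_{A0}·(e^(−k₁t) − e^(−k₂t)).
e^(−k₁t) = e^(−0.457×0.572) = e^(−0.2614) = 0.7700; e^(−k₂t) = e^(−0.6349) = 0.5300.
C_D = 0.457×2.53/(1.11−0.457) × (0.7700−0.5300) = 1.771×0.2400 = 0.4249 kmol/m³.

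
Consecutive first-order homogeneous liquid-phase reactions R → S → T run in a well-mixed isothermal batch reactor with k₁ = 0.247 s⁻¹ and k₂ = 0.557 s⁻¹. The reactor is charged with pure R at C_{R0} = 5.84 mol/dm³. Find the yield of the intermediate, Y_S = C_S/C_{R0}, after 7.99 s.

0.101

For first-order series with pure R initially, C_S(t) = k₁C_{R0}/(k₂−k₁)·(e^(−k₁t) − e^(−k₂t)).
e^(−k₁t) = e^(−0.247×7.99) = e^(−1.974) = 0.1390; e^(−k₂t) = e^(−4.450) = 0.01167.
C_S = 0.247×5.84/(0.557−0.247) × (0.1390−0.01167) = 4.653×0.1273 = 0.5923 mol/dm³.
Y_S = C_S/C_{R0} = 0.5923/5.84 = 0.101.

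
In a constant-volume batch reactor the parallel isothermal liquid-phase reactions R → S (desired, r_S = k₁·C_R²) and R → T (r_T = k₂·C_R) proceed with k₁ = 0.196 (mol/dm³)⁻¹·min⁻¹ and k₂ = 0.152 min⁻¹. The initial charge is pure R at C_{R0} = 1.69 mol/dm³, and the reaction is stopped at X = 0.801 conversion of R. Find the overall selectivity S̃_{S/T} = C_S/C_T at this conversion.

1.19

C_R = C_{R0}(1−X) = 0.3363 mol/dm³.
Along a PFR/batch, dC_T/dC_R = −r_T/(r_S+r_T) = −k₂/(k₂+k₁·C_R).
Integrating from C_{R0} to C_R: C_T = (0.152/0.196)·ln[(0.152+0.196·1.69)/(0.152+0.196·0.336)] = 0.7755·ln(0.4832/0.2179) = 0.6176 mol/dm³.
Then C_S = (C_{R0}−C_R) − C_T = 1.354 − 0.6176 = 0.7361 mol/dm³.
S̃_{S/T} = C_S/C_T = 0.7361/0.6176 = 1.19.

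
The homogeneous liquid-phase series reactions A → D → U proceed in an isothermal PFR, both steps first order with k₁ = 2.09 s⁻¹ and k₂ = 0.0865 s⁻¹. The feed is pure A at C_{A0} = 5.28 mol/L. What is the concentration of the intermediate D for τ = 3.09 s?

For first-order series with pure A initially, C_D(τ) = k₁C_{A0}/(k₂−k₁)·(e^(−k₁τ) − e^(−k₂τ)).
e^(−k₁τ) = e^(−2.09×3.09) = e^(−6.458) = 0.001568; e^(−k₂τ) = e^(−0.2673) = 0.7655.
C_D = 2.09×5.28/(0.0865−2.09) × (0.001568−0.7655) = (-5.508)×(-0.7639) = 4.207 mol/L.

4.21 mol/L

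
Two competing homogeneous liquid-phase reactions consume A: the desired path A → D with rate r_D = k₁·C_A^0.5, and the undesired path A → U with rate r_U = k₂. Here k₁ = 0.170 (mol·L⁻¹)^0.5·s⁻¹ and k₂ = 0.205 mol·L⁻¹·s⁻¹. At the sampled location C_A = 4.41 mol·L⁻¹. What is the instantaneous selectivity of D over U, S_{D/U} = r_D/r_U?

S_{D/U} = r_D/r_U = (k₁·C_A^0.5)/(k₂) = (k₁/k₂)·C_A^0.5.
= (0.170×4.410^0.5) / (0.205) = 0.3570/0.2050 = 1.74.
Since the desired path is higher order in A, keeping C_A high (PFR or concentrated feed) favours D.

1.74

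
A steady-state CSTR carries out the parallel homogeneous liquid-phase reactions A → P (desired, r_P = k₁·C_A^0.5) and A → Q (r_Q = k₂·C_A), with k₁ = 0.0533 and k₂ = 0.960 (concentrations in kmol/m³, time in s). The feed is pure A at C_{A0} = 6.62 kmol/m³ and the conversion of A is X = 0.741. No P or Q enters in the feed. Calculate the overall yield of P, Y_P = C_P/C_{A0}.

0.0301

Exit C_A = C_{A0}(1−X) = 6.62×0.259 = 1.715 kmol/m³.
In a CSTR the entire volume is at exit conditions, so r_P = 0.0533×1.715^0.5 = 0.06979 and r_Q = 0.960×1.715 = 1.646.
Fraction of consumed A going to P: r_P/(r_P+r_Q) = 0.04068.
C_P = 0.04068·C_{A0}·X = 0.04068×6.62×0.741 = 0.200 kmol/m³; Y_P = C_P/C_{A0} = 0.0301.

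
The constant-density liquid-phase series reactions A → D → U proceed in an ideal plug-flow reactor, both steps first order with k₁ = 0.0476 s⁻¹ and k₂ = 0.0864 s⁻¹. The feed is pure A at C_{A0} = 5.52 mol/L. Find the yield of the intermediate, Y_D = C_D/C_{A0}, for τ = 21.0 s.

For first-order series with pure A initially, C_D(τ) = k₁C_{A0}/(k₂−k₁)·(e^(−k₁τ) − e^(−k₂τ)).
e^(−k₁τ) = e^(−0.0476×21.0) = e^(−0.9996) = 0.3680; e^(−k₂τ) = e^(−1.814) = 0.1629.
C_D = 0.0476×5.52/(0.0864−0.0476) × (0.3680−0.1629) = 6.772×0.2051 = 1.389 mol/L.
Y_D = C_D/C_{A0} = 1.389/5.52 = 0.252.

0.252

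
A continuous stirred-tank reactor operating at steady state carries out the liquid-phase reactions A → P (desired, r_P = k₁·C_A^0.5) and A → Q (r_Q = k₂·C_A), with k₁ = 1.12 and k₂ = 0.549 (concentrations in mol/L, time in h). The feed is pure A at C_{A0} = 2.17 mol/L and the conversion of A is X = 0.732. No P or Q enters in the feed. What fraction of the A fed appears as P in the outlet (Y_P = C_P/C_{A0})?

Exit C_A = C_{A0}(1−X) = 2.17×0.268 = 0.5816 mol/L.
A CSTR operates uniformly at the exit composition, giving r_P = 0.8541 and r_Q = 0.3193 (each k·C_A^n at C_A = 0.5816).
Fraction of consumed A going to P: r_P/(r_P+r_Q) = 0.7279.
C_P = 0.7279·C_{A0}·X = 0.7279×2.17×0.732 = 1.16 mol/L; Y_P = C_P/C_{A0} = 0.533.

0.533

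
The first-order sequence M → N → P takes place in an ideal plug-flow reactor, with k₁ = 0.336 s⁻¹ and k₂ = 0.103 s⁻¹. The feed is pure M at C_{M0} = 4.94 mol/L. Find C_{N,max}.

For a first-order series the maximum intermediate yield is C_{N,max}/C_{M0} = (k₁/k₂)^[k₂/(k₂−k₁)].
= (0.336/0.103)^(0.103/(0.103−0.336)) = (3.262)^(-0.4421) = 0.5929.
C_{N,max} = 0.5929×4.94 = 2.93 mol/L.

2.93 mol/L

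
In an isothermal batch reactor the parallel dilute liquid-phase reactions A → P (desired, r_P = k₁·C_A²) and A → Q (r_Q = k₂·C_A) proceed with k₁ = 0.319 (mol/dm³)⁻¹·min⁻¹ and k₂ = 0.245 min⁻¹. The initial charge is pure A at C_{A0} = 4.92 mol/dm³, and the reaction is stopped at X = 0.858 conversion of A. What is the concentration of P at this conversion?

C_A = C_{A0}(1−X) = 0.6986 mol/dm³.
Along a PFR/batch, dC_Q/dC_A = −r_Q/(r_P+r_Q) = −k₂/(k₂+k₁·C_A).
Integrating from C_{A0} to C_A: C_Q = (0.245/0.319)·ln[(0.245+0.319·4.92)/(0.245+0.319·0.699)] = 0.7680·ln(1.814/0.4679) = 1.041 mol/dm³.
Then C_P = (C_{A0}−C_A) − C_Q = 4.221 − 1.041 = 3.180 mol/dm³.

3.18 mol/dm³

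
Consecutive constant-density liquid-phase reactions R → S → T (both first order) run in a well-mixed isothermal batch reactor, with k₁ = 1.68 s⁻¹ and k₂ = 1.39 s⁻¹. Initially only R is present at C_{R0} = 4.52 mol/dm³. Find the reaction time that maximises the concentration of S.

The intermediate peaks when r₁ = r₂, i.e. k₁e^(−k₁t) = k₂e^(−k₂t), giving t_opt = ln(k₂/k₁)/(k₂−k₁).
= ln(1.39/1.68)/(1.39−1.68) = ln(0.8274)/-0.2900 = -0.1895/-0.2900 = 0.653 s.

0.653 s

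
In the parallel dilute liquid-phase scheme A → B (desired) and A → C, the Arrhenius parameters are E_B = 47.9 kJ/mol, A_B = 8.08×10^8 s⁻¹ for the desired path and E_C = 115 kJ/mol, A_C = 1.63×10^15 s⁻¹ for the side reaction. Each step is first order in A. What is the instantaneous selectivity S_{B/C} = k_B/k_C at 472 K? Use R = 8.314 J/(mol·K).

13.2

Since both paths have the same order in A, the concentration cancels and S_{B/C} = k_B/k_C = (A_B/A_C)·exp[(E_C−E_B)/(RT)].
(E_C−E_B)/(RT) = (115−47.9)×10³/(8.314×472) = 67100/3924 = 17.10.
k_B/k_C = (8.08×10^8/1.63×10^15)·exp(17.10) = 4.957×10^-7 × 2.667×10^7 = 13.2.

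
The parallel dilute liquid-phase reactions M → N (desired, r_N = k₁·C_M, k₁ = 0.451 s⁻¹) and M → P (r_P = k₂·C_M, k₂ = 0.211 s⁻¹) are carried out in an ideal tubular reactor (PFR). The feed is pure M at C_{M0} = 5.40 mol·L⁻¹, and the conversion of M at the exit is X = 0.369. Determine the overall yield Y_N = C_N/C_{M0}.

C_M = C_{M0}(1−X) = 3.407 mol·L⁻¹.
Both paths are first order in M, so the instantaneous fraction to N is constant: dC_N/d(−C_M) = k₁/(k₁+k₂) = 0.6813.
C_N = 0.6813·(C_{M0}−C_M) = 0.6813×1.993 = 1.36 mol·L⁻¹.
Y_N = C_N/C_{M0} = 1.357/5.40 = 0.251.

0.251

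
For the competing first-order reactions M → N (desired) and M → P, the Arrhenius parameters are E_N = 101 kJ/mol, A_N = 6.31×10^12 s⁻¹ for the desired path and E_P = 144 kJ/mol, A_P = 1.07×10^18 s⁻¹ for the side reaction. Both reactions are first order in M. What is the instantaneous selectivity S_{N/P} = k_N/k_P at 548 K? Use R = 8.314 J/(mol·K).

With equal orders, S_{N/P} = k_N/k_P = (A_N/A_P)·exp[(E_P−E_N)/(RT)].
(E_P−E_N)/(RT) = (144−101)×10³/(8.314×548) = 43000/4556 = 9.438.
k_N/k_P = (6.31×10^12/1.07×10^18)·exp(9.438) = 5.897×10^-6 × 12556 = 0.0740.

0.0740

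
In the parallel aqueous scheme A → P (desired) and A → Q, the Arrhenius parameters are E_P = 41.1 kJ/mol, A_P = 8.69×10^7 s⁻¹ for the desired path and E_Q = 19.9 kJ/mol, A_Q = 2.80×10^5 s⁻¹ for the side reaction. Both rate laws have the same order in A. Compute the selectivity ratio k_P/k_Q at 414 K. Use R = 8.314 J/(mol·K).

0.656

With equal orders, S_{P/Q} = k_P/k_Q = (A_P/A_Q)·exp[(E_Q−E_P)/(RT)].
(E_Q−E_P)/(RT) = (19.9−41.1)×10³/(8.314×414) = -21200/3442 = -6.159.
k_P/k_Q = (8.69×10^7/2.80×10^5)·exp(-6.159) = 310.4 × 0.002114 = 0.656.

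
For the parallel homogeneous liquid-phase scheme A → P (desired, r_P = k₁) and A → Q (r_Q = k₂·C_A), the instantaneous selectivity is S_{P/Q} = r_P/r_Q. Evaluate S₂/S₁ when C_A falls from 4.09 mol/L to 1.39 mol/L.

S_{P/Q} = (k₁/k₂)·C_A⁻¹, so S₂/S₁ = (C_{A,2}/C_{A,1})⁻¹.
= 4.09/1.39 = 2.94.
Selectivity toward P rises as C_A falls — low-concentration operation is favoured.

2.94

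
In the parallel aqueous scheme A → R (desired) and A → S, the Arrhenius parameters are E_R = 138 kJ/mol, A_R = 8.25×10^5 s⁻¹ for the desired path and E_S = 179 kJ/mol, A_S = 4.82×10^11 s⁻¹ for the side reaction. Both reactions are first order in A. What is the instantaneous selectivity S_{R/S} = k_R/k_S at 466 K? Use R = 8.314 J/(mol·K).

k_R/k_S = (A_R/A_S)·exp[−(E_R−E_S)/(RT)] = (A_R/A_S)·exp[(E_S−E_R)/(RT)].
(E_S−E_R)/(RT) = (179−138)×10³/(8.314×466) = 41000/3874 = 10.58.
k_R/k_S = (8.25×10^5/4.82×10^11)·exp(10.58) = 1.712×10^-6 × 39438 = 0.0675.
Since E_R < E_S, lowering the temperature improves selectivity toward R.

0.0675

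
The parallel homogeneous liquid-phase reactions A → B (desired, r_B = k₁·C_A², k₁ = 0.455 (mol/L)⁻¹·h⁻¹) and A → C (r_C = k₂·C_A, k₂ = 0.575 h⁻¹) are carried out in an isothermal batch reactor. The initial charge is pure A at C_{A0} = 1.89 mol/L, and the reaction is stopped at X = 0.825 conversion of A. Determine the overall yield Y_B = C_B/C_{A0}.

0.369

C_A = C_{A0}(1−X) = 0.3308 mol/L.
Along a PFR/batch, dC_C/dC_A = −r_C/(r_B+r_C) = −k₂/(k₂+k₁·C_A).
Integrating from C_{A0} to C_A: C_C = (0.575/0.455)·ln[(0.575+0.455·1.89)/(0.575+0.455·0.331)] = 1.264·ln(1.435/0.7255) = 0.8619 mol/L.
Then C_B = (C_{A0}−C_A) − C_C = 1.559 − 0.8619 = 0.6973 mol/L.
Y_B = C_B/C_{A0} = 0.6973/1.89 = 0.369.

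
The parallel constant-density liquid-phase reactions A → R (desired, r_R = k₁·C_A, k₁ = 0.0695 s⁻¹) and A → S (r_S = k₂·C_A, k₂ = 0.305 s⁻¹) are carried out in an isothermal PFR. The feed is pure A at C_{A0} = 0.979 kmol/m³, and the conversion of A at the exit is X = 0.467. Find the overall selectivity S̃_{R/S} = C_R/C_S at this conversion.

C_A = C_{A0}(1−X) = 0.5218 kmol/m³.
Both paths are first order in A, so the instantaneous fraction to R is constant: dC_R/d(−C_A) = k₁/(k₁+k₂) = 0.1856.
C_R = 0.1856·(C_{A0}−C_A) = 0.1856×0.4572 = 0.0848 kmol/m³.
C_S = (C_{A0}−C_A)−C_R = 0.3723 kmol/m³; S̃_{R/S} = 0.08485/0.3723 = 0.228.

0.228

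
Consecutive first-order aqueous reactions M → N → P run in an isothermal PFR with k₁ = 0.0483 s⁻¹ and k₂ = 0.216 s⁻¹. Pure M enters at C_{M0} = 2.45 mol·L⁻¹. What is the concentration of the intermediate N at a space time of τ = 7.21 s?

For first-order series with pure M initially, C_N(τ) = k₁C_{M0}/(k₂−k₁)·(e^(−k₁τ) − e^(−k₂τ)).
e^(−k₁τ) = e^(−0.0483×7.21) = e^(−0.3482) = 0.7059; e^(−k₂τ) = e^(−1.557) = 0.2107.
C_N = 0.0483×2.45/(0.216−0.0483) × (0.7059−0.2107) = 0.7056×0.4952 = 0.3495 mol·L⁻¹.

0.349 mol·L⁻¹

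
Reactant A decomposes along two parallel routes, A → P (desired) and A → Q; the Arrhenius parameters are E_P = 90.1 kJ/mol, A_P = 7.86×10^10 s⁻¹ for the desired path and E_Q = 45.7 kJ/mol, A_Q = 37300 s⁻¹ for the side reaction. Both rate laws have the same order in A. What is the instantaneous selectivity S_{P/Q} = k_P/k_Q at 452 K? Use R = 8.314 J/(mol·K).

15.6

With equal orders, S_{P/Q} = k_P/k_Q = (A_P/A_Q)·exp[(E_Q−E_P)/(RT)].
(E_Q−E_P)/(RT) = (45.7−90.1)×10³/(8.314×452) = -44400/3758 = -11.82.
k_P/k_Q = (7.86×10^10/37300)·exp(-11.82) = 2.107×10^6 × 7.393×10^-6 = 15.6.
Since E_P > E_Q, raising the temperature improves selectivity toward P.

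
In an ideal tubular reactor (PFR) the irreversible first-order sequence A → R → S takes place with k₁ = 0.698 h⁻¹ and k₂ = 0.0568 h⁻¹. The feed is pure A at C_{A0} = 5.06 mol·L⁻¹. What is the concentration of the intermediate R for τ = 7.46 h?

Solving the coupled first-order balances gives C_R(τ) = [k₁/(k₂−k₁)]·C_{A0}·(e^(−k₁τ) − e^(−k₂τ)).
e^(−k₁τ) = e^(−0.698×7.46) = e^(−5.207) = 0.005478; e^(−k₂τ) = e^(−0.4237) = 0.6546.
C_R = 0.698×5.06/(0.0568−0.698) × (0.005478−0.6546) = (-5.508)×(-0.6491) = 3.576 mol·L⁻¹.

3.58 mol·L⁻¹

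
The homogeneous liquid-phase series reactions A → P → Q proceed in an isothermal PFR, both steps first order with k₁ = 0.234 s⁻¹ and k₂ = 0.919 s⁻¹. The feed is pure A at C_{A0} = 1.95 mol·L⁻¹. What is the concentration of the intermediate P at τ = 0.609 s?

For first-order series with pure A initially, C_P(τ) = k₁C_{A0}/(k₂−k₁)·(e^(−k₁τ) − e^(−k₂τ)).
e^(−k₁τ) = e^(−0.234×0.609) = e^(−0.1425) = 0.8672; e^(−k₂τ) = e^(−0.5597) = 0.5714.
C_P = 0.234×1.95/(0.919−0.234) × (0.8672−0.5714) = 0.6661×0.2958 = 0.1970 mol·L⁻¹.

0.197 mol·L⁻¹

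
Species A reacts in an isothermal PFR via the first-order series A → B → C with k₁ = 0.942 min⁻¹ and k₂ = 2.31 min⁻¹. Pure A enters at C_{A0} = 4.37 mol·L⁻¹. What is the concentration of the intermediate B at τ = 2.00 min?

0.428 mol·L⁻¹

For first-order series with pure A initially, C_B(τ) = k₁C_{A0}/(k₂−k₁)·(e^(−k₁τ) − e^(−k₂τ)).
e^(−k₁τ) = e^(−0.942×2.00) = e^(−1.884) = 0.1520; e^(−k₂τ) = e^(−4.620) = 0.009853.
C_B = 0.942×4.37/(2.31−0.942) × (0.1520−0.009853) = 3.009×0.1421 = 0.4277 mol·L⁻¹.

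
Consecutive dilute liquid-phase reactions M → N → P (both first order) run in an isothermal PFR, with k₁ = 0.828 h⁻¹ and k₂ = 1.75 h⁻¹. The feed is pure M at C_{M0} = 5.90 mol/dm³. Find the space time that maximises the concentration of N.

0.812 h

The intermediate peaks when r₁ = r₂, i.e. k₁e^(−k₁τ) = k₂e^(−k₂τ), giving τ_opt = ln(k₂/k₁)/(k₂−k₁).
= ln(1.75/0.828)/(1.75−0.828) = ln(2.114)/0.9220 = 0.7484/0.9220 = 0.812 h.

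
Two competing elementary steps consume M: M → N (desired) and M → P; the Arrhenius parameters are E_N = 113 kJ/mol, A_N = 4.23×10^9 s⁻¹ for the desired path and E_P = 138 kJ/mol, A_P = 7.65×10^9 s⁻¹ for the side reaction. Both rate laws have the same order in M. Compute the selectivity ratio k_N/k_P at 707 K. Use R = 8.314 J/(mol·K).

k_N/k_P = (A_N/A_P)·exp[−(E_N−E_P)/(RT)] = (A_N/A_P)·exp[(E_P−E_N)/(RT)].
(E_P−E_N)/(RT) = (138−113)×10³/(8.314×707) = 25000/5878 = 4.253.
k_N/k_P = (4.23×10^9/7.65×10^9)·exp(4.253) = 0.5529 × 70.33 = 38.9.
Since E_N < E_P, lowering the temperature improves selectivity toward N.

38.9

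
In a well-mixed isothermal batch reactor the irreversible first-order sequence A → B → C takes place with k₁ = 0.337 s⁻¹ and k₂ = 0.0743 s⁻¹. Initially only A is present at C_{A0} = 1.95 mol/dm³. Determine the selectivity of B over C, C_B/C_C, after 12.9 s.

Solving the coupled first-order balances gives C_B(t) = [k₁/(k₂−k₁)]·C_{A0}·(e^(−k₁t) − e^(−k₂t)).
e^(−k₁t) = e^(−0.337×12.9) = e^(−4.347) = 0.01294; e^(−k₂t) = e^(−0.9585) = 0.3835.
C_B = 0.337×1.95/(0.0743−0.337) × (0.01294−0.3835) = (-2.502)×(-0.3705) = 0.9269 mol/dm³.
C_A = C_{A0}e^(−k₁t) = 0.02524 mol/dm³, so C_C = C_{A0}−C_A−C_B = 0.9979 mol/dm³; C_B/C_C = 0.929.

0.929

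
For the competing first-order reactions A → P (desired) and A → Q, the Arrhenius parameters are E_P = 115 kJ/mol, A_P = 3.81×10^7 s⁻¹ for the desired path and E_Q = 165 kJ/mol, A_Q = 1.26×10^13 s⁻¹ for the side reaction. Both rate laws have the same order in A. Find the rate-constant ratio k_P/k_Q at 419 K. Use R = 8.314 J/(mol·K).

With equal orders, S_{P/Q} = k_P/k_Q = (A_P/A_Q)·exp[(E_Q−E_P)/(RT)].
(E_Q−E_P)/(RT) = (165−115)×10³/(8.314×419) = 50000/3484 = 14.35.
k_P/k_Q = (3.81×10^7/1.26×10^13)·exp(14.35) = 3.024×10^-6 × 1.712×10^6 = 5.18.
Since E_P < E_Q, lowering the temperature improves selectivity toward P.

5.18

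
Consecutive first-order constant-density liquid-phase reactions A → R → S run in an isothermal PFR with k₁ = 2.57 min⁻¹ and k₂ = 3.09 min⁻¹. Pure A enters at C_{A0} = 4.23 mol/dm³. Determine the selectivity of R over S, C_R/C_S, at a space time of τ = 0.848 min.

0.290

Solving the coupled first-order balances gives C_R(τ) = [k₁/(k₂−k₁)]·C_{A0}·(e^(−k₁τ) − e^(−k₂τ)).
e^(−k₁τ) = e^(−2.57×0.848) = e^(−2.179) = 0.1131; e^(−k₂τ) = e^(−2.620) = 0.07278.
C_R = 2.57×4.23/(3.09−2.57) × (0.1131−0.07278) = 20.91×0.04033 = 0.8432 mol/dm³.
C_A = C_{A0}e^(−k₁τ) = 0.4785 mol/dm³, so C_S = C_{A0}−C_A−C_R = 2.908 mol/dm³; C_R/C_S = 0.290.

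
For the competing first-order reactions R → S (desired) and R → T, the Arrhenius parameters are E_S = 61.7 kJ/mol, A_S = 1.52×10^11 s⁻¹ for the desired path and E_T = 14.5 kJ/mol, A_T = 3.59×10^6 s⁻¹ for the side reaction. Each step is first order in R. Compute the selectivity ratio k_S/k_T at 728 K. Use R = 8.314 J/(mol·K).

17.4

k_S/k_T = (A_S/A_T)·exp[−(E_S−E_T)/(RT)] = (A_S/A_T)·exp[(E_T−E_S)/(RT)].
(E_T−E_S)/(RT) = (14.5−61.7)×10³/(8.314×728) = -47200/6053 = -7.798.
k_S/k_T = (1.52×10^11/3.59×10^6)·exp(-7.798) = 42340 × 4.104×10^-4 = 17.4.
Since E_S > E_T, raising the temperature improves selectivity toward S.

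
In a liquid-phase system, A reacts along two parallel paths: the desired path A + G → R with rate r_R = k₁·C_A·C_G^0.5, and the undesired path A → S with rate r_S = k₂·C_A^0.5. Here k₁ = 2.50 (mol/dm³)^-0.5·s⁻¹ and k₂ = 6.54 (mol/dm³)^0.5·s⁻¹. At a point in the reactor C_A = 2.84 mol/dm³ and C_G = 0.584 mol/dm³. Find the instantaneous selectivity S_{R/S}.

S_{R/S} = r_R/r_S = (k₁·C_A·C_G^0.5)/(k₂·C_A^0.5) = (k₁/k₂)·C_A^0.5·C_G^0.5.
= (2.50×2.840×0.5840^0.5) / (6.54×2.840^0.5) = 5.426/11.02 = 0.492.
Since the desired path is higher order in A, keeping C_A high (PFR or concentrated feed) favours R.

0.492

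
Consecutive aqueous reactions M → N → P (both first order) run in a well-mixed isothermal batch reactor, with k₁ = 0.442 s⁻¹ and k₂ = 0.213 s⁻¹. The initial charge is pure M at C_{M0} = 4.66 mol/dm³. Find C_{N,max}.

2.36 mol/dm³

Evaluating C_N at t_opt = ln(k₂/k₁)/(k₂−k₁) gives C_{N,max}/C_{M0} = (k₁/k₂)^[k₂/(k₂−k₁)].
= (0.442/0.213)^(0.213/(0.213−0.442)) = (2.075)^(-0.9301) = 0.5071.
C_{N,max} = 0.5071×4.66 = 2.36 mol/dm³.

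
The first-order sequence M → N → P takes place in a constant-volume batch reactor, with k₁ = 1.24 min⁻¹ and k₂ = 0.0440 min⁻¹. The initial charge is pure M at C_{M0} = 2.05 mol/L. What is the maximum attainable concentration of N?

For a first-order series the maximum intermediate yield is C_{N,max}/C_{M0} = (k₁/k₂)^[k₂/(k₂−k₁)].
= (1.24/0.0440)^(0.0440/(0.0440−1.24)) = (28.18)^(-0.03679) = 0.8844.
C_{N,max} = 0.8844×2.05 = 1.81 mol/L.

1.81 mol/L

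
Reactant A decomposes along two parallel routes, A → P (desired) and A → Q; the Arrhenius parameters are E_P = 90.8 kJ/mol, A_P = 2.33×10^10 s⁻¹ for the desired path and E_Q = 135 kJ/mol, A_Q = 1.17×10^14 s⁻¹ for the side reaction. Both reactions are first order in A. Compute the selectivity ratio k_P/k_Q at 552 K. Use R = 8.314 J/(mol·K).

k_P/k_Q = (A_P/A_Q)·exp[−(E_P−E_Q)/(RT)] = (A_P/A_Q)·exp[(E_Q−E_P)/(RT)].
(E_Q−E_P)/(RT) = (135−90.8)×10³/(8.314×552) = 44200/4589 = 9.631.
k_P/k_Q = (2.33×10^10/1.17×10^14)·exp(9.631) = 1.991×10^-4 × 15230 = 3.03.
Since E_P < E_Q, lowering the temperature improves selectivity toward P.

3.03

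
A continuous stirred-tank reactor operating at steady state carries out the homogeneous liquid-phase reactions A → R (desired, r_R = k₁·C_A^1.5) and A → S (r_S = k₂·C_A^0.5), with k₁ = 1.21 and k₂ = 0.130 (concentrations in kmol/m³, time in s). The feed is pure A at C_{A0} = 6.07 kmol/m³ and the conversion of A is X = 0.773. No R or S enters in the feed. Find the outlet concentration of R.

4.35 kmol/m³

Exit C_A = C_{A0}(1−X) = 6.07×0.227 = 1.378 kmol/m³.
A CSTR operates uniformly at the exit composition, giving r_R = 1.957 and r_S = 0.1526 (each k·C_A^n at C_A = 1.378).
Fraction of consumed A going to R: r_R/(r_R+r_S) = 0.9277.
C_R = 0.9277·C_{A0}·X = 0.9277×6.07×0.773 = 4.35 kmol/m³.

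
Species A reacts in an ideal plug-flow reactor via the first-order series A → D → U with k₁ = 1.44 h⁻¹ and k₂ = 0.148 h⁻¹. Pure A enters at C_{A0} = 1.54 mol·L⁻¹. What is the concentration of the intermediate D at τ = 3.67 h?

0.988 mol·L⁻¹

Solving the coupled first-order balances gives C_D(τ) = [k₁/(k₂−k₁)]·C_{A0}·(e^(−k₁τ) − e^(−k₂τ)).
e^(−k₁τ) = e^(−1.44×3.67) = e^(−5.285) = 0.005068; e^(−k₂τ) = e^(−0.5432) = 0.5809.
C_D = 1.44×1.54/(0.148−1.44) × (0.005068−0.5809) = (-1.716)×(-0.5758) = 0.9884 mol·L⁻¹.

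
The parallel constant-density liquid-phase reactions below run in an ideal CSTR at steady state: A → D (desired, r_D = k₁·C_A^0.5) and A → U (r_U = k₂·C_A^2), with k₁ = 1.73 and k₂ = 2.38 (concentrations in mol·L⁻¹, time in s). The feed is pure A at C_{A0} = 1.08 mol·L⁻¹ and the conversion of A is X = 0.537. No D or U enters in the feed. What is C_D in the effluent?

0.390 mol·L⁻¹

Exit C_A = C_{A0}(1−X) = 1.08×0.463 = 0.5000 mol·L⁻¹.
Rates in a CSTR are evaluated at the outlet concentration: r_D = 1.73×0.5000^0.5 = 1.223, r_U = 2.38×0.5000^2 = 0.5951.
Fraction of consumed A going to D: r_D/(r_D+r_U) = 0.6727.
C_D = 0.6727·C_{A0}·X = 0.6727×1.08×0.537 = 0.390 mol·L⁻¹.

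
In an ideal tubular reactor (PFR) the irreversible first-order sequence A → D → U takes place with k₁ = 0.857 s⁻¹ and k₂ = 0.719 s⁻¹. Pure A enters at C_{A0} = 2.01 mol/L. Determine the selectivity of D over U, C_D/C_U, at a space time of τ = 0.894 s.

Solving the coupled first-order balances gives C_D(τ) = [k₁/(k₂−k₁)]·C_{A0}·(e^(−k₁τ) − e^(−k₂τ)).
e^(−k₁τ) = e^(−0.857×0.894) = e^(−0.7662) = 0.4648; e^(−k₂τ) = e^(−0.6428) = 0.5258.
C_D = 0.857×2.01/(0.719−0.857) × (0.4648−0.5258) = (-12.48)×(-0.06103) = 0.7618 mol/L.
C_A = C_{A0}e^(−k₁τ) = 0.9342 mol/L, so C_U = C_{A0}−C_A−C_D = 0.3140 mol/L; C_D/C_U = 2.43.

2.43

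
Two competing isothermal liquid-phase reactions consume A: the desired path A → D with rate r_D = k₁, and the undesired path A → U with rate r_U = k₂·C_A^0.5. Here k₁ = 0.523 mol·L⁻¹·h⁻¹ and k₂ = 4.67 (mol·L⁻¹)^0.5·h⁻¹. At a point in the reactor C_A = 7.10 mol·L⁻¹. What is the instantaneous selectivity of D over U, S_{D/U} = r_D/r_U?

S_{D/U} = r_D/r_U = (k₁)/(k₂·C_A^0.5) = (k₁/k₂)·C_A^-0.5.
= (0.523) / (4.67×7.100^0.5) = 0.5230/12.44 = 0.0420.
The undesired path is higher order in A, so low C_A (CSTR or dilute feed) favours D.

0.0420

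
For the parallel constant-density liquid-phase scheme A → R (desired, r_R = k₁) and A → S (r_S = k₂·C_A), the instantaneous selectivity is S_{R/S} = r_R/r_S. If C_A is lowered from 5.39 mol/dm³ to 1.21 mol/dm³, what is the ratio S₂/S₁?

S_{R/S} = (k₁/k₂)·C_A⁻¹, so S₂/S₁ = (C_{A,2}/C_{A,1})⁻¹.
= 5.39/1.21 = 4.45.

4.45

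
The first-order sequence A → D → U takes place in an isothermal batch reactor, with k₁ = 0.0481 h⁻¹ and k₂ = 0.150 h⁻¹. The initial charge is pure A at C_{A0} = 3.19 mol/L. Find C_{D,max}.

0.598 mol/L

For a first-order series the maximum intermediate yield is C_{D,max}/C_{A0} = (k₁/k₂)^[k₂/(k₂−k₁)].
= (0.0481/0.150)^(0.150/(0.150−0.0481)) = (0.3207)^(1.472) = 0.1875.
C_{D,max} = 0.1875×3.19 = 0.598 mol/L.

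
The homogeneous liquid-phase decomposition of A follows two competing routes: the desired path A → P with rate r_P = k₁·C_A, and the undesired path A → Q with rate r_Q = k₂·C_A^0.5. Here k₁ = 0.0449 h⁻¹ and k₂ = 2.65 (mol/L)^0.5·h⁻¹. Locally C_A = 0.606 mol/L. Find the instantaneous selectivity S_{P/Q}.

S_{P/Q} = r_P/r_Q = (k₁·C_A)/(k₂·C_A^0.5) = (k₁/k₂)·C_A^0.5.
= (0.0449×0.6060) / (2.65×0.6060^0.5) = 0.02721/2.063 = 0.0132.
Since the desired path is higher order in A, keeping C_A high (PFR or concentrated feed) favours P.

0.0132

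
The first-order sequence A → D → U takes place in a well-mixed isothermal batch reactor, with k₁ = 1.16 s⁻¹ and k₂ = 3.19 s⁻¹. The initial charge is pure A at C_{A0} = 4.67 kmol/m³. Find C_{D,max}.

For a first-order series the maximum intermediate yield is C_{D,max}/C_{A0} = (k₁/k₂)^[k₂/(k₂−k₁)].
= (1.16/3.19)^(3.19/(3.19−1.16)) = (0.3636)^(1.571) = 0.2040.
C_{D,max} = 0.2040×4.67 = 0.953 kmol/m³.

0.953 kmol/m³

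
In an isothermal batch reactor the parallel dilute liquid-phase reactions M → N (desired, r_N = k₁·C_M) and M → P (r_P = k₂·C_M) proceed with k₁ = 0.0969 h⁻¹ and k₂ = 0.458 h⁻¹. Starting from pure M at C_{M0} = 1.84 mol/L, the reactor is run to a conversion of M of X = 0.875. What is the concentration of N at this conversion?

C_M = C_{M0}(1−X) = 0.2300 mol/L.
Both paths are first order in M, so the instantaneous fraction to N is constant: dC_N/d(−C_M) = k₁/(k₁+k₂) = 0.1746.
C_N = 0.1746·(C_{M0}−C_M) = 0.1746×1.610 = 0.281 mol/L.

0.281 mol/L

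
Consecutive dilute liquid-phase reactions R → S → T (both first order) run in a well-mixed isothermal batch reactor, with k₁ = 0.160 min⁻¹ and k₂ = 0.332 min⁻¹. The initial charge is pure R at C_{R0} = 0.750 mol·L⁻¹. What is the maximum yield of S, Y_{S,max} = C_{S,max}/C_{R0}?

Evaluating C_S at t_opt = ln(k₂/k₁)/(k₂−k₁) gives C_{S,max}/C_{R0} = (k₁/k₂)^[k₂/(k₂−k₁)].
= (0.160/0.332)^(0.332/(0.332−0.160)) = (0.4819)^(1.930) = 0.2444.

0.244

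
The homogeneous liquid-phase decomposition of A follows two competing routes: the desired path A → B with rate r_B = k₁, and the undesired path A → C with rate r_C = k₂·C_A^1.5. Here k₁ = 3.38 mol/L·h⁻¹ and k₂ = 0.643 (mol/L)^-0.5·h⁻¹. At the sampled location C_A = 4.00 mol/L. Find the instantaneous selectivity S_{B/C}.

0.657

S_{B/C} = r_B/r_C = (k₁)/(k₂·C_A^1.5) = (k₁/k₂)·C_A^-1.5.
= (3.38) / (0.643×4.000^1.5) = 3.380/5.144 = 0.657.
The undesired path is higher order in A, so low C_A (CSTR or dilute feed) favours B.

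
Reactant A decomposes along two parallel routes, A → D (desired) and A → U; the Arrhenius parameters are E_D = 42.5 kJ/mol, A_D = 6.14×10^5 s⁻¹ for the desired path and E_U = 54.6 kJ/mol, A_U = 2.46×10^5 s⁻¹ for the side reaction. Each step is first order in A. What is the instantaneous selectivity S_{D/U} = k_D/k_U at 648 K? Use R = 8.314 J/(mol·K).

23.6

With equal orders, S_{D/U} = k_D/k_U = (A_D/A_U)·exp[(E_U−E_D)/(RT)].
(E_U−E_D)/(RT) = (54.6−42.5)×10³/(8.314×648) = 12100/5387 = 2.246.
k_D/k_U = (6.14×10^5/2.46×10^5)·exp(2.246) = 2.496 × 9.449 = 23.6.
Since E_D < E_U, lowering the temperature improves selectivity toward D.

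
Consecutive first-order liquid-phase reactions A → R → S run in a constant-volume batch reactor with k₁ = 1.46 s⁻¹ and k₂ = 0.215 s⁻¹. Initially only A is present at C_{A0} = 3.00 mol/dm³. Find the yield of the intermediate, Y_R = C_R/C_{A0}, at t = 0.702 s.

For first-order series with pure A initially, C_R(t) = k₁C_{A0}/(k₂−k₁)·(e^(−k₁t) − e^(−k₂t)).
e^(−k₁t) = e^(−1.46×0.702) = e^(−1.025) = 0.3588; e^(−k₂t) = e^(−0.1509) = 0.8599.
C_R = 1.46×3.00/(0.215−1.46) × (0.3588−0.8599) = (-3.518)×(-0.5011) = 1.763 mol/dm³.
Y_R = C_R/C_{A0} = 1.763/3.00 = 0.588.

0.588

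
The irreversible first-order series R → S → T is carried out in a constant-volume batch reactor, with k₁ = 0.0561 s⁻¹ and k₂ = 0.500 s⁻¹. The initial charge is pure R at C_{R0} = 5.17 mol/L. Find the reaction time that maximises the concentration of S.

The intermediate peaks when r₁ = r₂, i.e. k₁e^(−k₁t) = k₂e^(−k₂t), giving t_opt = ln(k₂/k₁)/(k₂−k₁).
= ln(0.500/0.0561)/(0.500−0.0561) = ln(8.913)/0.4439 = 2.187/0.4439 = 4.93 s.

4.93 s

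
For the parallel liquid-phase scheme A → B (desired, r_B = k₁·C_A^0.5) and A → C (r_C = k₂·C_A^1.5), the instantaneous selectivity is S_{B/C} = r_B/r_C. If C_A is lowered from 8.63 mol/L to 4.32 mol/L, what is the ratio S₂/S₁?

2.00

S_{B/C} = (k₁/k₂)·C_A⁻¹, so S₂/S₁ = (C_{A,2}/C_{A,1})⁻¹.
= 8.63/4.32 = 2.00.
Selectivity toward B rises as C_A falls — low-concentration operation is favoured.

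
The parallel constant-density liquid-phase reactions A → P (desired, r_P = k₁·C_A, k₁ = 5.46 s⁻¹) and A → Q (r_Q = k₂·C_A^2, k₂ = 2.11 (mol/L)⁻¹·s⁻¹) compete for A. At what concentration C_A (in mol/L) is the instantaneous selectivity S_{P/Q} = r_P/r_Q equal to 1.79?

1.45 mol/L

S_{P/Q} = (k₁/k₂)·C_A⁻¹ ⇒ C_A = (S·k₂/k₁)^(-1).
= (1.79×2.11/5.46)^(-1) = (0.6917)^(-1) = 1.45 mol/L.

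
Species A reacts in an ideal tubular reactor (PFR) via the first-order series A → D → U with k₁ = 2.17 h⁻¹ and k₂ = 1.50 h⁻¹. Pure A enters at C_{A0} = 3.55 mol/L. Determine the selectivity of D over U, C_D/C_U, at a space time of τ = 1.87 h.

0.166

For first-order series with pure A initially, C_D(τ) = k₁C_{A0}/(k₂−k₁)·(e^(−k₁τ) − e^(−k₂τ)).
e^(−k₁τ) = e^(−2.17×1.87) = e^(−4.058) = 0.01729; e^(−k₂τ) = e^(−2.805) = 0.06051.
C_D = 2.17×3.55/(1.50−2.17) × (0.01729−0.06051) = (-11.50)×(-0.04322) = 0.4970 mol/L.
C_A = C_{A0}e^(−k₁τ) = 0.06136 mol/L, so C_U = C_{A0}−C_A−C_D = 2.992 mol/L; C_D/C_U = 0.166.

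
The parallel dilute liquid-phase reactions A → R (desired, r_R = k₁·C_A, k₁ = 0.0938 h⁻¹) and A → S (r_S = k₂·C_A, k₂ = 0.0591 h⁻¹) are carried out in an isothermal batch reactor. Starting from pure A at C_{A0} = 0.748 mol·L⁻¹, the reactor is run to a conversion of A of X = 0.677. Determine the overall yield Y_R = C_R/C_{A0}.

C_A = C_{A0}(1−X) = 0.2416 mol·L⁻¹.
Both paths are first order in A, so the instantaneous fraction to R is constant: dC_R/d(−C_A) = k₁/(k₁+k₂) = 0.6135.
C_R = 0.6135·(C_{A0}−C_A) = 0.6135×0.5064 = 0.311 mol·L⁻¹.
Y_R = C_R/C_{A0} = 0.3107/0.748 = 0.415.

0.415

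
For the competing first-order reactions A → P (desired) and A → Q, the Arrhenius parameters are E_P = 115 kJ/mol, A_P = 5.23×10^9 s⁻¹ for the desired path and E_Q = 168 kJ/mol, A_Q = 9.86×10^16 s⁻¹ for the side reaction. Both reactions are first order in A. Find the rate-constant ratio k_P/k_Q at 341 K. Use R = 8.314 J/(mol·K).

k_P/k_Q = (A_P/A_Q)·exp[−(E_P−E_Q)/(RT)] = (A_P/A_Q)·exp[(E_Q−E_P)/(RT)].
(E_Q−E_P)/(RT) = (168−115)×10³/(8.314×341) = 53000/2835 = 18.69.
k_P/k_Q = (5.23×10^9/9.86×10^16)·exp(18.69) = 5.304×10^-8 × 1.315×10^8 = 6.97.

6.97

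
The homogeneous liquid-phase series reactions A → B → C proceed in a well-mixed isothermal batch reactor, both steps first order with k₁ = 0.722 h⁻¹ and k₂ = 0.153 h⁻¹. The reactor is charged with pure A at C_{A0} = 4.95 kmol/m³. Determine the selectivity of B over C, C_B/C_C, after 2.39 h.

3.90

Solving the coupled first-order balances gives C_B(t) = [k₁/(k₂−k₁)]·C_{A0}·(e^(−k₁t) − e^(−k₂t)).
e^(−k₁t) = e^(−0.722×2.39) = e^(−1.726) = 0.1781; e^(−k₂t) = e^(−0.3657) = 0.6937.
C_B = 0.722×4.95/(0.153−0.722) × (0.1781−0.6937) = (-6.281)×(-0.5157) = 3.239 kmol/m³.
C_A = C_{A0}e^(−k₁t) = 0.8814 kmol/m³, so C_C = C_{A0}−C_A−C_B = 0.8297 kmol/m³; C_B/C_C = 3.90.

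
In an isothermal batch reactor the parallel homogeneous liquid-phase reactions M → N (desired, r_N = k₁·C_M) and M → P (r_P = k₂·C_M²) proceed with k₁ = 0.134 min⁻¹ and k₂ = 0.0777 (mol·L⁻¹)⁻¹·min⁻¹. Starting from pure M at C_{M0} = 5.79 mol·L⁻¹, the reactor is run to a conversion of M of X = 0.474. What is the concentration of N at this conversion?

C_M = C_{M0}(1−X) = 3.046 mol·L⁻¹.
Along a PFR/batch, dC_N/dC_M = −r_N/(r_N+r_P) = −k₁/(k₁+k₂·C_M).
Integrating from C_{M0} to C_M: C_N = (0.134/0.0777)·ln[(0.134+0.0777·5.79)/(0.134+0.0777·3.05)] = 1.725·ln(0.5839/0.3706) = 0.7838 mol·L⁻¹.

0.784 mol·L⁻¹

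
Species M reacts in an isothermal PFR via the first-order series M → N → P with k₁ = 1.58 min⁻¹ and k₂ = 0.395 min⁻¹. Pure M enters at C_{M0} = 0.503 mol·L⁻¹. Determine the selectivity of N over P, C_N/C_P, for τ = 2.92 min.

The intermediate concentration in a first-order A→B→C sequence is C_N = k₁C_{M0}(e^(−k₁τ) − e^(−k₂τ))/(k₂−k₁).
e^(−k₁τ) = e^(−1.58×2.92) = e^(−4.614) = 0.009916; e^(−k₂τ) = e^(−1.153) = 0.3156.
C_N = 1.58×0.503/(0.395−1.58) × (0.009916−0.3156) = (-0.6707)×(-0.3056) = 0.2050 mol·L⁻¹.
C_M = C_{M0}e^(−k₁τ) = 0.004988 mol·L⁻¹, so C_P = C_{M0}−C_M−C_N = 0.2930 mol·L⁻¹; C_N/C_P = 0.700.

0.700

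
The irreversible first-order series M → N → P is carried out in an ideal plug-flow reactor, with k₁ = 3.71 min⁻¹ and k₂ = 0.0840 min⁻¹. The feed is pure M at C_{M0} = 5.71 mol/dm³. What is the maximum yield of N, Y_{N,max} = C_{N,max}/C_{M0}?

0.916

Evaluating C_N at τ_opt = ln(k₂/k₁)/(k₂−k₁) gives C_{N,max}/C_{M0} = (k₁/k₂)^[k₂/(k₂−k₁)].
= (3.71/0.0840)^(0.0840/(0.0840−3.71)) = (44.17)^(-0.02317) = 0.9160.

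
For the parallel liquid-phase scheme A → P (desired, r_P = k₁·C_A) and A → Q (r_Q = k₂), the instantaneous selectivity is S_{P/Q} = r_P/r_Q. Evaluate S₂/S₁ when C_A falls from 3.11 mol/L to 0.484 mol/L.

0.156

S_{P/Q} = (k₁/k₂)·C_A, so S₂/S₁ = (C_{A,2}/C_{A,1}).
= 0.484/3.11 = 0.156.
Selectivity toward P falls as C_A falls — high-concentration operation is favoured.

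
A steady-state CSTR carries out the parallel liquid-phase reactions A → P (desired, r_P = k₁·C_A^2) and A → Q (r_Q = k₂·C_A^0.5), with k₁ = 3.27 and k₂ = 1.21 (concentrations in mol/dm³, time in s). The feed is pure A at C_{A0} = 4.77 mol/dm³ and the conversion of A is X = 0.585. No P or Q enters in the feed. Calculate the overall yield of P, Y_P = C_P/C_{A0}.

0.516

Exit C_A = C_{A0}(1−X) = 4.77×0.415 = 1.980 mol/dm³.
In a CSTR the entire volume is at exit conditions, so r_P = 3.27×1.980^2 = 12.81 and r_Q = 1.21×1.980^0.5 = 1.702.
Fraction of consumed A going to P: r_P/(r_P+r_Q) = 0.8827.
C_P = 0.8827·C_{A0}·X = 0.8827×4.77×0.585 = 2.46 mol/dm³; Y_P = C_P/C_{A0} = 0.516.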